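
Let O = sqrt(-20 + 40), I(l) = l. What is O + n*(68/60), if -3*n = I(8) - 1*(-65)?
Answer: -1241/45 + 2*sqrt(5) ≈ -23.106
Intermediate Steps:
O = 2*sqrt(5) (O = sqrt(20) = 2*sqrt(5) ≈ 4.4721)
n = -73/3 (n = -(8 - 1*(-65))/3 = -(8 + 65)/3 = -1/3*73 = -73/3 ≈ -24.333)
O + n*(68/60) = 2*sqrt(5) - 4964/(3*60) = 2*sqrt(5) - 73/3*17/15 = 2*sqrt(5) - 1241/45 = -1241/45 + 2*sqrt(5)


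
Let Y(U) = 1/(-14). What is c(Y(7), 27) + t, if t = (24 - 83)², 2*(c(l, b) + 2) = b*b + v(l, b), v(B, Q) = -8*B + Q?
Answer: 27001/7 ≈ 3857.3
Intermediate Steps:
Y(U) = -1/14
v(B, Q) = Q - 8*B
c(l, b) = -2 + b/2 + b²/2 - 4*l (c(l, b) = -2 + (b*b + (b - 8*l))/2 = -2 + (b² + (b - 8*l))/2 = -2 + (b + b² - 8*l)/2 = -2 + (b/2 + b²/2 - 4*l) = -2 + b/2 + b²/2 - 4*l)
t = 3481 (t = (-59)² = 3481)
c(Y(7), 27) + t = (-2 + (½)*27 + (½)*27² - 4*(-1/14)) + 3481 = (-2 + 27/2 + (½)*729 + 2/7) + 3481 = (-2 + 27/2 + 729/2 + 2/7) + 3481 = 2634/7 + 3481 = 27001/7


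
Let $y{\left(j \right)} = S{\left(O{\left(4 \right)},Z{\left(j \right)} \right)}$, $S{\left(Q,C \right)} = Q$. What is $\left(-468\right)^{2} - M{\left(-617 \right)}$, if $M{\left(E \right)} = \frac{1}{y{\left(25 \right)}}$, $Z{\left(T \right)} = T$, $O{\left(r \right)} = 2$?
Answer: $\frac{438047}{2} \approx 2.1902 \cdot 10^{5}$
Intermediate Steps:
$y{\left(j \right)} = 2$
$M{\left(E \right)} = \frac{1}{2}$
$\left(-468\right)^{2} - M{\left(-617 \right)} = \left(-468\right)^{2} - \frac{1}{2} = 219024 - \frac{1}{2} = \frac{438047}{2}$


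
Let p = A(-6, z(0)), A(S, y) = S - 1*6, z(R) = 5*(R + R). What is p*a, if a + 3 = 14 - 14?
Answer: 36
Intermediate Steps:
z(R) = 10*R (z(R) = 5*(2*R) = 10*R)
a = -3 (a = -3 + (14 - 14) = -3 + 0 = -3)
A(S, y) = -6 + S (A(S, y) = S - 6 = -6 + S)
p = -12 (p = -6 - 6 = -12)
p*a = -12*(-3) = 36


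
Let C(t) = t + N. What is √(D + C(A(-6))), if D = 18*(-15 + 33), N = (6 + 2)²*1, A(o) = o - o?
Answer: 2*√97 ≈ 19.698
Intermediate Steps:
A(o) = 0
N = 64 (N = 8²*1 = 64*1 = 64)
D = 324 (D = 18*18 = 324)
C(t) = 64 + t (C(t) = t + 64 = 64 + t)
√(D + C(A(-6))) = √(324 + (64 + 0)) = √(324 + 64) = √388 = 2*√97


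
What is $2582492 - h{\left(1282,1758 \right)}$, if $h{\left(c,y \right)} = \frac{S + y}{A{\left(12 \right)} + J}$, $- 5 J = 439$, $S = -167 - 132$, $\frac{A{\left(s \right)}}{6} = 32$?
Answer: $\frac{1345471037}{521} \approx 2.5825 \cdot 10^{6}$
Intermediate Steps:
$A{\left(s \right)} = 192$ ($A{\left(s \right)} = 6 \cdot 32 = 192$)
$S = -299$ ($S = -167 - 132 = -299$)
$J = - \frac{439}{5}$ ($J = \left(- \frac{1}{5}\right) 439 = - \frac{439}{5} \approx -87.8$)
$h{\left(c,y \right)} = - \frac{1495}{521} + \frac{5 y}{521}$ ($h{\left(c,y \right)} = \frac{-299 + y}{192 - \frac{439}{5}} = \frac{-299 + y}{\frac{521}{5}} = \left(-299 + y\right) \frac{5}{521} = - \frac{1495}{521} + \frac{5 y}{521}$)
$2582492 - h{\left(1282,1758 \right)} = 2582492 - \left(- \frac{1495}{521} + \frac{5}{521} \cdot 1758\right) = 2582492 - \left(- \frac{1495}{521} + \frac{8790}{521}\right) = 2582492 - \frac{7295}{521} = \frac{1345471037}{521}$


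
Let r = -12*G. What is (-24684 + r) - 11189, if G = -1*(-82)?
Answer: -36857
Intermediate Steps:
G = 82
r = -984 (r = -12*82 = -984)
(-24684 + r) - 11189 = (-24684 - 984) - 11189 = -25668 - 11189 = -36857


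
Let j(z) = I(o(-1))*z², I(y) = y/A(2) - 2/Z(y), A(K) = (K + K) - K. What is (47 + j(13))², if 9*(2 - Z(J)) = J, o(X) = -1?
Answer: 56385081/1444 ≈ 39048.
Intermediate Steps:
A(K) = K (A(K) = 2*K - K = K)
Z(J) = 2 - J/9
I(y) = y/2 - 2/(2 - y/9)
j(z) = -55*z²/38 (j(z) = ((36 - (-18 - 1))/(2*(-18 - 1)))*z² = ((½)*(36 - 1*(-19))/(-19))*z² = ((½)*(-1/19)*(36 + 19))*z² = ((½)*(-1/19)*55)*z² = -55*z²/38)
(47 + j(13))² = (47 - 55/38*13²)² = (47 - 55/38*169)² = (47 - 9295/38)² = (-7509/38)² = 56385081/1444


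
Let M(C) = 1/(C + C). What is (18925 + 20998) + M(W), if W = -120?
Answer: 9581519/240 ≈ 39923.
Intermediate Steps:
M(C) = 1/(2*C)
(18925 + 20998) + M(W) = (18925 + 20998) + (½)/(-120) = 39923 + (½)*(-1/120) = 39923 - 1/240 = 9581519/240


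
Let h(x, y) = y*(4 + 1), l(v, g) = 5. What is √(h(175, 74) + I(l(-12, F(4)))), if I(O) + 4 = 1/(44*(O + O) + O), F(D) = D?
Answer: √72477595/445 ≈ 19.131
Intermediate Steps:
h(x, y) = 5*y (h(x, y) = y*5 = 5*y)
I(O) = -4 + 1/(89*O) (I(O) = -4 + 1/(44*(O + O) + O) = -4 + 1/(44*(2*O) + O) = -4 + 1/(88*O + O) = -4 + 1/(89*O))
√(h(175, 74) + I(l(-12, F(4)))) = √(5*74 + (-4 + (1/89)/5)) = √(370 + (-4 + (1/89)*(⅕))) = √(370 + (-4 + 1/445)) = √(370 - 1779/445) = √(162871/445) = √72477595/445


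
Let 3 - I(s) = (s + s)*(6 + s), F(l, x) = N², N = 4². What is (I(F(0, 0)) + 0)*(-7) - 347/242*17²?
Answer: 227134571/242 ≈ 9.3857e+5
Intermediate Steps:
N = 16
F(l, x) = 256 (F(l, x) = 16² = 256)
I(s) = 3 - 2*s*(6 + s) (I(s) = 3 - (s + s)*(6 + s) = 3 - 2*s*(6 + s))
(I(F(0, 0)) + 0)*(-7) - 347/242*17² = ((3 - 12*256 - 2*256²) + 0)*(-7) - 347/242*17² = ((3 - 3072 - 2*65536) + 0)*(-7) - 347*1/242*289 = ((3 - 3072 - 131072) + 0)*(-7) - 347/242*289 = (-134141 + 0)*(-7) - 100283/242 = -134141*(-7) - 100283/242 = 938987 - 100283/242 = 227134571/242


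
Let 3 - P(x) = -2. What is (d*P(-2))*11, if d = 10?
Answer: 550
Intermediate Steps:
P(x) = 5 (P(x) = 3 - 1*(-2) = 3 + 2 = 5)
(d*P(-2))*11 = (10*5)*11 = 50*11 = 550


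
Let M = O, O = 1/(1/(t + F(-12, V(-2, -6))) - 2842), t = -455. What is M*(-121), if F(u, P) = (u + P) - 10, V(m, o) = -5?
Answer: 58322/1369845 ≈ 0.042576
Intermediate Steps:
F(u, P) = -10 + P + u (F(u, P) = (P + u) - 10 = -10 + P + u)
O = -482/1369845 (O = 1/(1/(-455 + (-10 - 5 - 12)) - 2842) = 1/(1/(-455 - 27) - 2842) = 1/(1/(-482) - 2842) = 1/(-1/482 - 2842) = 1/(-1369845/482) = -482/1369845 ≈ -0.00035186)
M = -482/1369845 ≈ -0.00035186
M*(-121) = -482/1369845*(-121) = 58322/1369845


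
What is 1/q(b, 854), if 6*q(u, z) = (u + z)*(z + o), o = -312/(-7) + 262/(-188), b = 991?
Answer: 1316/363060945 ≈ 3.6247e-6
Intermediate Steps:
o = 28411/658 (o = -312*(-⅐) + 262*(-1/188) = 312/7 - 131/94 = 28411/658 ≈ 43.178)
q(u, z) = (28411/658 + z)*(u + z)/6 (q(u, z) = ((u + z)*(z + 28411/658))/6 = ((u + z)*(28411/658 + z))/6 = ((28411/658 + z)*(u + z))/6 = (28411/658 + z)*(u + z)/6)
1/q(b, 854) = 1/((⅙)*854² + (28411/3948)*991 + (28411/3948)*854 + (⅙)*991*854) = 1/((⅙)*729316 + 28155301/3948 + 1733071/282 + 423157/3) = 1/(364658/3 + 28155301/3948 + 1733071/282 + 423157/3) = 1/(363060945/1316) = 1316/363060945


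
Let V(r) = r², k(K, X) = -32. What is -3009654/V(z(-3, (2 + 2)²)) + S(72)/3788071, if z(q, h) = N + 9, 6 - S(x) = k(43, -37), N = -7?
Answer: -5700391518641/7576142 ≈ -7.5241e+5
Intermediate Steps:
S(x) = 38 (S(x) = 6 - 1*(-32) = 6 + 32 = 38)
z(q, h) = 2 (z(q, h) = -7 + 9 = 2)
-3009654/V(z(-3, (2 + 2)²)) + S(72)/3788071 = -3009654/(2²) + 38/3788071 = -3009654/4 + 38*(1/3788071) = -3009654*¼ + 38/3788071 = -1504827/2 + 38/3788071 = -5700391518641/7576142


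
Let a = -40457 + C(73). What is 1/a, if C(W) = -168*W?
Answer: -1/52721 ≈ -1.8968e-5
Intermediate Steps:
C(W) = -168*W
a = -52721 (a = -40457 - 168*73 = -40457 - 12264 = -52721)
1/a = 1/(-52721) = -1/52721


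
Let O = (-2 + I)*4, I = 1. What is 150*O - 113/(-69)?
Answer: -41287/69 ≈ -598.36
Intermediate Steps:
O = -4 (O = (-2 + 1)*4 = -1*4 = -4)
150*O - 113/(-69) = 150*(-4) - 113/(-69) = -600 - 113*(-1/69) = -600 + 113/69 = -41287/69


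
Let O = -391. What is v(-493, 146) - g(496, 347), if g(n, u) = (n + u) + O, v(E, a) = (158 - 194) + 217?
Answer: -271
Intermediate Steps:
v(E, a) = 181 (v(E, a) = -36 + 217 = 181)
g(n, u) = -391 + n + u (g(n, u) = (n + u) - 391 = -391 + n + u)
v(-493, 146) - g(496, 347) = 181 - (-391 + 496 + 347) = 181 - 1*452 = 181 - 452 = -271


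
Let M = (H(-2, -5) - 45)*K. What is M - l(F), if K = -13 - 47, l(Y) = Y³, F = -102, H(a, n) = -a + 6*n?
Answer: 1065588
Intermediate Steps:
K = -60
M = 4380 (M = ((-1*(-2) + 6*(-5)) - 45)*(-60) = ((2 - 30) - 45)*(-60) = (-28 - 45)*(-60) = -73*(-60) = 4380)
M - l(F) = 4380 - 1*(-102)³ = 4380 - 1*(-1061208) = 4380 + 1061208 = 1065588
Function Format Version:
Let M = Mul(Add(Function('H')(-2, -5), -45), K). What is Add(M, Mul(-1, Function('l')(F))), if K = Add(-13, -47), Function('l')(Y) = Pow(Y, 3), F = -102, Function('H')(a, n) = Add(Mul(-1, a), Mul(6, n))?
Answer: 1065588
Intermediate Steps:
K = -60
M = 4380 (M = Mul(Add(Add(Mul(-1, -2), Mul(6, -5)), -45), -60) = Mul(Add(Add(2, -30), -45), -60) = Mul(Add(-28, -45), -60) = Mul(-73, -60) = 4380)
Add(M, Mul(-1, Function('l')(F))) = Add(4380, Mul(-1, Pow(-102, 3))) = Add(4380, Mul(-1, -1061208)) = Add(4380, 1061208) = 1065588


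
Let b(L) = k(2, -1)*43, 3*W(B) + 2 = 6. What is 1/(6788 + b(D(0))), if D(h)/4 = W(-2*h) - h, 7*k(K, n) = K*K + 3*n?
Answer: 7/47559 ≈ 0.00014719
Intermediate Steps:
W(B) = 4/3 (W(B) = -⅔ + (⅓)*6 = -⅔ + 2 = 4/3)
k(K, n) = K²/7 + 3*n/7 (k(K, n) = (K*K + 3*n)/7 = (K² + 3*n)/7 = K²/7 + 3*n/7)
D(h) = 16/3 - 4*h (D(h) = 4*(4/3 - h) = 16/3 - 4*h)
b(L) = 43/7 (b(L) = ((⅐)*2² + (3/7)*(-1))*43 = ((⅐)*4 - 3/7)*43 = (4/7 - 3/7)*43 = (⅐)*43 = 43/7)
1/(6788 + b(D(0))) = 1/(6788 + 43/7) = 1/(47559/7) = 7/47559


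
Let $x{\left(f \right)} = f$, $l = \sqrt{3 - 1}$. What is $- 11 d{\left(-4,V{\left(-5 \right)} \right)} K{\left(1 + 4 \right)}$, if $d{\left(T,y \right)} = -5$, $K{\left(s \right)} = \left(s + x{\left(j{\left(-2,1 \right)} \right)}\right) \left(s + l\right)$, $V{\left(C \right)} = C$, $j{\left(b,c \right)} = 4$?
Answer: $2475 + 495 \sqrt{2} \approx 3175.0$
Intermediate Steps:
$l = \sqrt{2} \approx 1.4142$
$K{\left(s \right)} = \left(4 + s\right) \left(s + \sqrt{2}\right)$ ($K{\left(s \right)} = \left(s + 4\right) \left(s + \sqrt{2}\right) = \left(4 + s\right) \left(s + \sqrt{2}\right)$)
$- 11 d{\left(-4,V{\left(-5 \right)} \right)} K{\left(1 + 4 \right)} = \left(-11\right) \left(-5\right) \left(\left(1 + 4\right)^{2} + 4 \left(1 + 4\right) + 4 \sqrt{2} + \left(1 + 4\right) \sqrt{2}\right) = 55 \left(5^{2} + 4 \cdot 5 + 4 \sqrt{2} + 5 \sqrt{2}\right) = 55 \left(25 + 20 + 4 \sqrt{2} + 5 \sqrt{2}\right) = 55 \left(45 + 9 \sqrt{2}\right) = 2475 + 495 \sqrt{2}$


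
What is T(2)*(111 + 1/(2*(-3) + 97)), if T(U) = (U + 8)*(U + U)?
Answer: 404080/91 ≈ 4440.4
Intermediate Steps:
T(U) = 2*U*(8 + U) (T(U) = (8 + U)*(2*U) = 2*U*(8 + U))
T(2)*(111 + 1/(2*(-3) + 97)) = (2*2*(8 + 2))*(111 + 1/(2*(-3) + 97)) = (2*2*10)*(111 + 1/(-6 + 97)) = 40*(111 + 1/91) = 40*(10102/91) = 404080/91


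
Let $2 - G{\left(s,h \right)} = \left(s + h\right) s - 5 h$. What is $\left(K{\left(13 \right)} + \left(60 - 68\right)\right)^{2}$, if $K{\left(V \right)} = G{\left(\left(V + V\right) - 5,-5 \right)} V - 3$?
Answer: $21883684$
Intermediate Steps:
$G{\left(s,h \right)} = 2 + 5 h - s \left(h + s\right)$ ($G{\left(s,h \right)} = 2 - \left(\left(s + h\right) s - 5 h\right) = 2 - \left(\left(h + s\right) s - 5 h\right) = 2 - \left(s \left(h + s\right) - 5 h\right) = 2 - \left(- 5 h + s \left(h + s\right)\right) = 2 + \left(5 h - s \left(h + s\right)\right) = 2 + 5 h - s \left(h + s\right)$)
$K{\left(V \right)} = -3 + V \left(-48 - \left(-5 + 2 V\right)^{2} + 10 V\right)$ ($K{\left(V \right)} = \left(2 - \left(\left(V + V\right) - 5\right)^{2} + 5 \left(-5\right) - - 5 \left(\left(V + V\right) - 5\right)\right) V - 3 = \left(2 - \left(2 V - 5\right)^{2} - 25 - - 5 \left(2 V - 5\right)\right) V - 3 = \left(2 - \left(-5 + 2 V\right)^{2} - 25 - - 5 \left(-5 + 2 V\right)\right) V - 3 = \left(2 - \left(-5 + 2 V\right)^{2} - 25 + \left(-25 + 10 V\right)\right) V - 3 = \left(-48 - \left(-5 + 2 V\right)^{2} + 10 V\right) V - 3 = V \left(-48 - \left(-5 + 2 V\right)^{2} + 10 V\right) - 3 = -3 + V \left(-48 - \left(-5 + 2 V\right)^{2} + 10 V\right)$)
$\left(K{\left(13 \right)} + \left(60 - 68\right)\right)^{2} = \left(\left(-3 - 949 - 4 \cdot 13^{3} + 30 \cdot 13^{2}\right) + \left(60 - 68\right)\right)^{2} = \left(\left(-3 - 949 - 8788 + 30 \cdot 169\right) + \left(60 - 68\right)\right)^{2} = \left(\left(-3 - 949 - 8788 + 5070\right) - 8\right)^{2} = \left(-4670 - 8\right)^{2} = \left(-4678\right)^{2} = 21883684$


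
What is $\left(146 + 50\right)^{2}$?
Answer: $38416$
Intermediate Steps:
$\left(146 + 50\right)^{2} = 196^{2} = 38416$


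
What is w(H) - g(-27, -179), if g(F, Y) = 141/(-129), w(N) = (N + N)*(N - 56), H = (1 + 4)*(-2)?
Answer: 56807/43 ≈ 1321.1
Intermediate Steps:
H = -10 (H = 5*(-2) = -10)
w(N) = 2*N*(-56 + N) (w(N) = (2*N)*(-56 + N) = 2*N*(-56 + N))
g(F, Y) = -47/43 (g(F, Y) = 141*(-1/129) = -47/43)
w(H) - g(-27, -179) = 2*(-10)*(-56 - 10) - 1*(-47/43) = 2*(-10)*(-66) + 47/43 = 1320 + 47/43 = 56807/43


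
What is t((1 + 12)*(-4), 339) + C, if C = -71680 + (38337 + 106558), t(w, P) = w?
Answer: 73163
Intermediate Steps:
C = 73215 (C = -71680 + 144895 = 73215)
t((1 + 12)*(-4), 339) + C = (1 + 12)*(-4) + 73215 = 13*(-4) + 73215 = -52 + 73215 = 73163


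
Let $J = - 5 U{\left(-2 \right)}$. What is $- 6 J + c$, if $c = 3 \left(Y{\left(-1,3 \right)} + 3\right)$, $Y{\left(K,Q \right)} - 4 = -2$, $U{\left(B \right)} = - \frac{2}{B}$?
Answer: $45$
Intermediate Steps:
$Y{\left(K,Q \right)} = 2$ ($Y{\left(K,Q \right)} = 4 - 2 = 2$)
$J = -5$ ($J = - 5 \left(- \frac{2}{-2}\right) = - 5 \left(\left(-2\right) \left(- \frac{1}{2}\right)\right) = \left(-5\right) 1 = -5$)
$c = 15$ ($c = 3 \left(2 + 3\right) = 3 \cdot 5 = 15$)
$- 6 J + c = \left(-6\right) \left(-5\right) + 15 = 30 + 15 = 45$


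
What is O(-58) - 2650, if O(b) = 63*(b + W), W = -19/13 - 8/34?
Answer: -1416809/221 ≈ -6410.9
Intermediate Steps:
W = -375/221 (W = -19*1/13 - 8*1/34 = -19/13 - 4/17 = -375/221 ≈ -1.6968)
O(b) = -23625/221 + 63*b (O(b) = 63*(b - 375/221) = 63*(-375/221 + b) = -23625/221 + 63*b)
O(-58) - 2650 = (-23625/221 + 63*(-58)) - 2650 = (-23625/221 - 3654) - 2650 = -831159/221 - 2650 = -1416809/221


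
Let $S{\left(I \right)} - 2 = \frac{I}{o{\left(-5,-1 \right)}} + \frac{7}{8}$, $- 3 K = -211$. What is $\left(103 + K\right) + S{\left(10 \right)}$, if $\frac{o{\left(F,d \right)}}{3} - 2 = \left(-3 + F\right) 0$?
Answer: $\frac{1423}{8} \approx 177.88$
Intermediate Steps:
$o{\left(F,d \right)} = 6$ ($o{\left(F,d \right)} = 6 + 3 \left(-3 + F\right) 0 = 6 + 3 \cdot 0 = 6 + 0 = 6$)
$K = \frac{211}{3}$ ($K = \left(- \frac{1}{3}\right) \left(-211\right) = \frac{211}{3} \approx 70.333$)
$S{\left(I \right)} = \frac{23}{8} + \frac{I}{6}$ ($S{\left(I \right)} = 2 + \left(\frac{I}{6} + \frac{7}{8}\right) = 2 + \left(\frac{7}{8} + \frac{I}{6}\right) = \frac{23}{8} + \frac{I}{6}$)
$\left(103 + K\right) + S{\left(10 \right)} = \left(103 + \frac{211}{3}\right) + \left(\frac{23}{8} + \frac{1}{6} \cdot 10\right) = \frac{520}{3} + \left(\frac{23}{8} + \frac{5}{3}\right) = \frac{520}{3} + \frac{109}{24} = \frac{1423}{8}$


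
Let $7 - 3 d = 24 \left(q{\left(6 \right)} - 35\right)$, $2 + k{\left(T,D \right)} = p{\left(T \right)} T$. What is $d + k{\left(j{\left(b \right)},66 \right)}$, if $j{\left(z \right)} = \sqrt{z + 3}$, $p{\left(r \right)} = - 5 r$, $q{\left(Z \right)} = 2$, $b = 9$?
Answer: $\frac{613}{3} \approx 204.33$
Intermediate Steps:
$j{\left(z \right)} = \sqrt{3 + z}$
$k{\left(T,D \right)} = -2 - 5 T^{2}$ ($k{\left(T,D \right)} = -2 + - 5 T T = -2 - 5 T^{2}$)
$d = \frac{799}{3}$ ($d = \frac{7}{3} - \frac{24 \left(2 - 35\right)}{3} = \frac{7}{3} - \frac{24 \left(-33\right)}{3} = \frac{7}{3} - -264 = \frac{7}{3} + 264 = \frac{799}{3} \approx 266.33$)
$d + k{\left(j{\left(b \right)},66 \right)} = \frac{799}{3} - \left(2 + 5 \left(\sqrt{3 + 9}\right)^{2}\right) = \frac{799}{3} - \left(2 + 5 \left(\sqrt{12}\right)^{2}\right) = \frac{799}{3} - \left(2 + 5 \left(2 \sqrt{3}\right)^{2}\right) = \frac{799}{3} - 62 = \frac{613}{3}$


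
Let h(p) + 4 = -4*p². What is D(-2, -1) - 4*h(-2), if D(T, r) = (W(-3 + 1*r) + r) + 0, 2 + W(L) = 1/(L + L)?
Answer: 615/8 ≈ 76.875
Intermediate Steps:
h(p) = -4 - 4*p²
W(L) = -2 + 1/(2*L) (W(L) = -2 + 1/(L + L) = -2 + 1/(2*L))
D(T, r) = -2 + r + 1/(2*(-3 + r)) (D(T, r) = ((-2 + 1/(2*(-3 + 1*r))) + r) + 0 = ((-2 + 1/(2*(-3 + r))) + r) + 0 = (-2 + r + 1/(2*(-3 + r))) + 0 = -2 + r + 1/(2*(-3 + r)))
D(-2, -1) - 4*h(-2) = (½ + (-3 - 1)*(-2 - 1))/(-3 - 1) - 4*(-4 - 4*(-2)²) = (½ - 4*(-3))/(-4) - 4*(-4 - 4*4) = -(½ + 12)/4 - 4*(-4 - 16) = -¼*25/2 - 4*(-20) = -25/8 + 80 = 615/8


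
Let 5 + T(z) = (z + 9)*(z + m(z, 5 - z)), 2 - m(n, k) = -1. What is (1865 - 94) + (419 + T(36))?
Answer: 3940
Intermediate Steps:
m(n, k) = 3 (m(n, k) = 2 - 1*(-1) = 2 + 1 = 3)
T(z) = -5 + (3 + z)*(9 + z) (T(z) = -5 + (z + 9)*(z + 3) = -5 + (9 + z)*(3 + z) = -5 + (3 + z)*(9 + z))
(1865 - 94) + (419 + T(36)) = (1865 - 94) + (419 + (22 + 36**2 + 12*36)) = 1771 + (419 + (22 + 1296 + 432)) = 1771 + (419 + 1750) = 1771 + 2169 = 3940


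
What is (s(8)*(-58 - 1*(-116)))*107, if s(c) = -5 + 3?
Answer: -12412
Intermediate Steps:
s(c) = -2
(s(8)*(-58 - 1*(-116)))*107 = -2*(-58 - 1*(-116))*107 = -2*(-58 + 116)*107 = -2*58*107 = -116*107 = -12412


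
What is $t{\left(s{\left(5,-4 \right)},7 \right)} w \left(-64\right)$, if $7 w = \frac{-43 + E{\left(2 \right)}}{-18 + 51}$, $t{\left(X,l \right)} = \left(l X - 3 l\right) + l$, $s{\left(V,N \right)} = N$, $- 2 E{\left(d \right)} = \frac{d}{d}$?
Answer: $- \frac{5568}{11} \approx -506.18$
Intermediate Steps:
$E{\left(d \right)} = - \frac{1}{2}$ ($E{\left(d \right)} = - \frac{d \frac{1}{d}}{2} = \left(- \frac{1}{2}\right) 1 = - \frac{1}{2}$)
$t{\left(X,l \right)} = - 2 l + X l$ ($t{\left(X,l \right)} = \left(X l - 3 l\right) + l = \left(- 3 l + X l\right) + l = - 2 l + X l$)
$w = - \frac{29}{154}$ ($w = \frac{\left(-43 - \frac{1}{2}\right) \frac{1}{-18 + 51}}{7} = \frac{\left(- \frac{87}{2}\right) \frac{1}{33}}{7} = \frac{1}{7} \left(- \frac{29}{22}\right) = - \frac{29}{154} \approx -0.18831$)
$t{\left(s{\left(5,-4 \right)},7 \right)} w \left(-64\right) = 7 \left(-2 - 4\right) \left(- \frac{29}{154}\right) \left(-64\right) = 7 \left(-6\right) \left(- \frac{29}{154}\right) \left(-64\right) = \left(-42\right) \left(- \frac{29}{154}\right) \left(-64\right) = \frac{87}{11} \left(-64\right) = - \frac{5568}{11}$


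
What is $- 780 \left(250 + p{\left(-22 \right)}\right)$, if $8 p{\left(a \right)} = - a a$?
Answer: $-147810$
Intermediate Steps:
$p{\left(a \right)} = - \frac{a^{2}}{8}$ ($p{\left(a \right)} = \frac{- a a}{8} = \frac{\left(-1\right) a^{2}}{8} = - \frac{a^{2}}{8}$)
$- 780 \left(250 + p{\left(-22 \right)}\right) = - 780 \left(250 - \frac{\left(-22\right)^{2}}{8}\right) = - 780 \left(250 - \frac{121}{2}\right) = \left(-780\right) \frac{379}{2} = -147810$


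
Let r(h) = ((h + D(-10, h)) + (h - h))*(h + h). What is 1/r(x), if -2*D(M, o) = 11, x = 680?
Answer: 1/917320 ≈ 1.0901e-6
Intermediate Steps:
D(M, o) = -11/2 (D(M, o) = -½*11 = -11/2)
r(h) = 2*h*(-11/2 + h) (r(h) = ((h - 11/2) + (h - h))*(h + h) = ((-11/2 + h) + 0)*(2*h) = (-11/2 + h)*(2*h) = 2*h*(-11/2 + h))
1/r(x) = 1/(680*(-11 + 2*680)) = 1/(680*(-11 + 1360)) = 1/(680*1349) = 1/917320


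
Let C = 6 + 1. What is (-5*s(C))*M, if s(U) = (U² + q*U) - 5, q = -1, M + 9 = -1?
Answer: 1850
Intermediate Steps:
M = -10 (M = -9 - 1 = -10)
C = 7
s(U) = -5 + U² - U (s(U) = (U² - U) - 5 = -5 + U² - U)
(-5*s(C))*M = -5*(-5 + 7² - 1*7)*(-10) = -5*(-5 + 49 - 7)*(-10) = -5*37*(-10) = -185*(-10) = 1850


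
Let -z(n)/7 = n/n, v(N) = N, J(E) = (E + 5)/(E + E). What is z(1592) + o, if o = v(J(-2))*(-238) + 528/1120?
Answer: 6019/35 ≈ 171.97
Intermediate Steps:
J(E) = (5 + E)/(2*E) (J(E) = (5 + E)/((2*E)) = (5 + E)*(1/(2*E)) = (5 + E)/(2*E))
z(n) = -7 (z(n) = -7*n/n = -7*1 = -7)
o = 6264/35 (o = ((1/2)*(5 - 2)/(-2))*(-238) + 528/1120 = ((1/2)*(-1/2)*3)*(-238) + 528*(1/1120) = -3/4*(-238) + 33/70 = 357/2 + 33/70 = 6264/35 ≈ 178.97)
z(1592) + o = -7 + 6264/35 = 6019/35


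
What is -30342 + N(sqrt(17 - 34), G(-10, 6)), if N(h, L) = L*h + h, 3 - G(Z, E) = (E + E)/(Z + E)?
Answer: -30342 + 7*I*sqrt(17) ≈ -30342.0 + 28.862*I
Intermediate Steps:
G(Z, E) = 3 - 2*E/(E + Z) (G(Z, E) = 3 - (E + E)/(Z + E) = 3 - 2*E/(E + Z))
N(h, L) = h + L*h
-30342 + N(sqrt(17 - 34), G(-10, 6)) = -30342 + sqrt(17 - 34)*(1 + (6 + 3*(-10))/(6 - 10)) = -30342 + sqrt(-17)*(1 + (6 - 30)/(-4)) = -30342 + (I*sqrt(17))*(1 - 1/4*(-24)) = -30342 + (I*sqrt(17))*(1 + 6) = -30342 + (I*sqrt(17))*7 = -30342 + 7*I*sqrt(17)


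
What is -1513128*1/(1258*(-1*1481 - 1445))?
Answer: 378282/920227 ≈ 0.41107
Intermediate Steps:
-1513128*1/(1258*(-1*1481 - 1445)) = -1513128*1/(1258*(-1481 - 1445)) = -1513128/((-2926*1258)) = -1513128/(-3680908) = -1513128*(-1/3680908) = 378282/920227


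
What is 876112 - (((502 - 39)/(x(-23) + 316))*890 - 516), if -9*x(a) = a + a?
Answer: 252974629/289 ≈ 8.7535e+5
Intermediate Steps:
x(a) = -2*a/9 (x(a) = -(a + a)/9 = -2*a/9)
876112 - (((502 - 39)/(x(-23) + 316))*890 - 516) = 876112 - (((502 - 39)/(-2/9*(-23) + 316))*890 - 516) = 876112 - ((463/(46/9 + 316))*890 - 516) = 876112 - ((463/(2890/9))*890 - 516) = 876112 - ((463*(9/2890))*890 - 516) = 876112 - ((4167/2890)*890 - 516) = 876112 - (370863/289 - 516) = 876112 - 1*221739/289 = 876112 - 221739/289 = 252974629/289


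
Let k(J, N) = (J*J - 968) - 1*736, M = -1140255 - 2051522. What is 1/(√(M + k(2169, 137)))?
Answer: √377770/755540 ≈ 0.00081350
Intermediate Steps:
M = -3191777
k(J, N) = -1704 + J² (k(J, N) = (J² - 968) - 736 = (-968 + J²) - 736 = -1704 + J²)
1/(√(M + k(2169, 137))) = 1/(√(-3191777 + (-1704 + 2169²))) = 1/(√(-3191777 + (-1704 + 4704561))) = 1/(√(-3191777 + 4702857)) = 1/(√1511080) = 1/(2*√377770) = √377770/755540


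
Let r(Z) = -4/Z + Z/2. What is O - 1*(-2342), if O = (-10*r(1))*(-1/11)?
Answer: 25727/11 ≈ 2338.8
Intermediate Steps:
r(Z) = Z/2 - 4/Z (r(Z) = -4/Z + Z*(½) = -4/Z + Z/2 = Z/2 - 4/Z)
O = -35/11 (O = (-10*((½)*1 - 4/1))*(-1/11) = (-10*(½ - 4*1))*(-1*1/11) = -10*(½ - 4)*(-1/11) = -10*(-7/2)*(-1/11) = 35*(-1/11) = -35/11 ≈ -3.1818)
O - 1*(-2342) = -35/11 - 1*(-2342) = -35/11 + 2342 = 25727/11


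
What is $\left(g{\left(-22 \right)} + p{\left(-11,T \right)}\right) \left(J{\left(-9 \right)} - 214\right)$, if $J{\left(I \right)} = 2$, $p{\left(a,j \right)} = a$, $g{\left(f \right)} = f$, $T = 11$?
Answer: $6996$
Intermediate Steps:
$\left(g{\left(-22 \right)} + p{\left(-11,T \right)}\right) \left(J{\left(-9 \right)} - 214\right) = \left(-22 - 11\right) \left(2 - 214\right) = \left(-33\right) \left(-212\right) = 6996$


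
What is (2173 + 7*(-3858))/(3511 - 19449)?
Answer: 24833/15938 ≈ 1.5581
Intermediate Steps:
(2173 + 7*(-3858))/(3511 - 19449) = (2173 - 27006)/(-15938) = -24833*(-1/15938) = 24833/15938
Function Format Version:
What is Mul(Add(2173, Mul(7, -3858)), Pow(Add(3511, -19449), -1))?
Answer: Rational(24833, 15938) ≈ 1.5581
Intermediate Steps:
Mul(Add(2173, Mul(7, -3858)), Pow(Add(3511, -19449), -1)) = Mul(Add(2173, -27006), Pow(-15938, -1)) = Mul(-24833, Rational(-1, 15938)) = Rational(24833, 15938)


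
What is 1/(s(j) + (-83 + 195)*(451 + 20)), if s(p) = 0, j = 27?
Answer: 1/52752 ≈ 1.8957e-5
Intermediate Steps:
1/(s(j) + (-83 + 195)*(451 + 20)) = 1/(0 + (-83 + 195)*(451 + 20)) = 1/(0 + 112*471) = 1/(0 + 52752) = 1/52752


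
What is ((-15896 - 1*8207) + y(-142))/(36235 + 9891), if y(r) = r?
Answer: -24245/46126 ≈ -0.52563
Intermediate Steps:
((-15896 - 1*8207) + y(-142))/(36235 + 9891) = ((-15896 - 1*8207) - 142)/(36235 + 9891) = ((-15896 - 8207) - 142)/46126 = (-24103 - 142)*(1/46126) = -24245*1/46126 = -24245/46126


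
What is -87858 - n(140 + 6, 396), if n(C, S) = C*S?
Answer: -145674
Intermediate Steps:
-87858 - n(140 + 6, 396) = -87858 - (140 + 6)*396 = -87858 - 146*396 = -87858 - 1*57816 = -87858 - 57816 = -145674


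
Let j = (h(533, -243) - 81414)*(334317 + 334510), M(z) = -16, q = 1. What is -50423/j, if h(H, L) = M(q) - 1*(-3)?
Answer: 50423/54460576129 ≈ 9.2586e-7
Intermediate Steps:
h(H, L) = -13 (h(H, L) = -16 - 1*(-3) = -16 + 3 = -13)
j = -54460576129 (j = (-13 - 81414)*(334317 + 334510) = -81427*668827 = -54460576129)
-50423/j = -50423/(-54460576129) = -50423*(-1/54460576129) = 50423/54460576129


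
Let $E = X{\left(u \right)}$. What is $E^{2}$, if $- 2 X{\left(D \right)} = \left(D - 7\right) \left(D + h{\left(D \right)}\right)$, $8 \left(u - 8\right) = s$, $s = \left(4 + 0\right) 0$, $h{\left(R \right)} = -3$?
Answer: $\frac{25}{4} \approx 6.25$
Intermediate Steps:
$s = 0$ ($s = 4 \cdot 0 = 0$)
$u = 8$ ($u = 8 + \frac{1}{8} \cdot 0 = 8 + 0 = 8$)
$X{\left(D \right)} = - \frac{\left(-7 + D\right) \left(-3 + D\right)}{2}$ ($X{\left(D \right)} = - \frac{\left(D - 7\right) \left(D - 3\right)}{2} = - \frac{\left(-7 + D\right) \left(-3 + D\right)}{2}$)
$E = - \frac{5}{2}$ ($E = - \frac{21}{2} + 5 \cdot 8 - \frac{8^{2}}{2} = - \frac{21}{2} + 40 - 32 = - \frac{5}{2} \approx -2.5$)
$E^{2} = \left(- \frac{5}{2}\right)^{2} = \frac{25}{4}$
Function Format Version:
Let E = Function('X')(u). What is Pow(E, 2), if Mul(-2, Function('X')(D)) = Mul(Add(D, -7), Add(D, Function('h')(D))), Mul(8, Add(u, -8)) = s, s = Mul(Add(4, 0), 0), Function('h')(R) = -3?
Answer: Rational(25, 4) ≈ 6.2500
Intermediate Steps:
s = 0 (s = Mul(4, 0) = 0)
u = 8 (u = Add(8, Mul(Rational(1, 8), 0)) = Add(8, 0) = 8)
Function('X')(D) = Mul(Rational(-1, 2), Add(-7, D), Add(-3, D)) (Function('X')(D) = Mul(Rational(-1, 2), Mul(Add(D, -7), Add(D, -3))) = Mul(Rational(-1, 2), Mul(Add(-7, D), Add(-3, D))) = Mul(Rational(-1, 2), Add(-7, D), Add(-3, D)))
E = Rational(-5, 2) (E = Add(Rational(-21, 2), Mul(5, 8), Mul(Rational(-1, 2), Pow(8, 2))) = Add(Rational(-21, 2), 40, Mul(Rational(-1, 2), 64)) = Add(Rational(-21, 2), 40, -32) = Rational(-5, 2) ≈ -2.5000)
Pow(E, 2) = Pow(Rational(-5, 2), 2) = Rational(25, 4)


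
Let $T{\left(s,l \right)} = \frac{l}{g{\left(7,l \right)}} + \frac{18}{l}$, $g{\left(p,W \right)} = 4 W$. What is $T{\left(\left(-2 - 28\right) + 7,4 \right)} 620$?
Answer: $2945$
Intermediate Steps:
$T{\left(s,l \right)} = \frac{1}{4} + \frac{18}{l}$ ($T{\left(s,l \right)} = \frac{l}{4 l} + \frac{18}{l} = l \frac{1}{4 l} + \frac{18}{l} = \frac{1}{4} + \frac{18}{l}$)
$T{\left(\left(-2 - 28\right) + 7,4 \right)} 620 = \frac{72 + 4}{4 \cdot 4} \cdot 620 = \frac{1}{4} \cdot \frac{1}{4} \cdot 76 \cdot 620 = \frac{19}{4} \cdot 620 = 2945$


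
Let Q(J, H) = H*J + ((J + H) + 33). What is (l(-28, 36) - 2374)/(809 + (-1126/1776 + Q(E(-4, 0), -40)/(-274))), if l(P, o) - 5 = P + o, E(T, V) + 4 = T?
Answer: -287229816/98207153 ≈ -2.9247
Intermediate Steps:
E(T, V) = -4 + T
Q(J, H) = 33 + H + J + H*J (Q(J, H) = H*J + ((H + J) + 33) = H*J + (33 + H + J) = 33 + H + J + H*J)
l(P, o) = 5 + P + o (l(P, o) = 5 + (P + o) = 5 + P + o)
(l(-28, 36) - 2374)/(809 + (-1126/1776 + Q(E(-4, 0), -40)/(-274))) = ((5 - 28 + 36) - 2374)/(809 + (-1126/1776 + (33 - 40 + (-4 - 4) - 40*(-4 - 4))/(-274))) = (13 - 2374)/(809 + (-1126*1/1776 + (33 - 40 - 8 - 40*(-8))*(-1/274))) = -2361/(809 + (-563/888 + (33 - 40 - 8 + 320)*(-1/274))) = -2361/(809 + (-563/888 + 305*(-1/274))) = -2361/(809 + (-563/888 - 305/274)) = -2361/(809 - 212551/121656) = -2361/98207153/121656 = -2361*121656/98207153 = -287229816/98207153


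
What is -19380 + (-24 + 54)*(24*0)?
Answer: -19380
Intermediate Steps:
-19380 + (-24 + 54)*(24*0) = -19380 + 30*0 = -19380 + 0 = -19380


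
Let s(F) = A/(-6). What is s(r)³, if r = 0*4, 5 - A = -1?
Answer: -1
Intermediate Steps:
A = 6 (A = 5 - 1*(-1) = 5 + 1 = 6)
r = 0
s(F) = -1 (s(F) = 6/(-6) = 6*(-⅙) = -1)
s(r)³ = (-1)³ = -1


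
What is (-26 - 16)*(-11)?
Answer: 462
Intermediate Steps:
(-26 - 16)*(-11) = -42*(-11) = 462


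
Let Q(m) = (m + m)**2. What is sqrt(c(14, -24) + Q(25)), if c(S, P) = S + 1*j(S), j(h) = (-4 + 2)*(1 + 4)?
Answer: 2*sqrt(626) ≈ 50.040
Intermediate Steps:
j(h) = -10 (j(h) = -2*5 = -10)
Q(m) = 4*m**2 (Q(m) = (2*m)**2 = 4*m**2)
c(S, P) = -10 + S (c(S, P) = S + 1*(-10) = S - 10 = -10 + S)
sqrt(c(14, -24) + Q(25)) = sqrt((-10 + 14) + 4*25**2) = sqrt(4 + 4*625) = sqrt(4 + 2500) = sqrt(2504) = 2*sqrt(626)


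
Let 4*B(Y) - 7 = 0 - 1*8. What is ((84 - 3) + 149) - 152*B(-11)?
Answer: 268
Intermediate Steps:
B(Y) = -¼ (B(Y) = 7/4 + (0 - 1*8)/4 = 7/4 + (0 - 8)/4 = 7/4 + (¼)*(-8) = 7/4 - 2 = -¼)
((84 - 3) + 149) - 152*B(-11) = ((84 - 3) + 149) - 152*(-¼) = (81 + 149) + 38 = 230 + 38 = 268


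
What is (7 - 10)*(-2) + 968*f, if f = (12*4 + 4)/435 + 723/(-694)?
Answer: -133848158/150945 ≈ -886.73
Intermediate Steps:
f = -278417/301890 (f = (48 + 4)*(1/435) + 723*(-1/694) = 52*(1/435) - 723/694 = 52/435 - 723/694 = -278417/301890 ≈ -0.92225)
(7 - 10)*(-2) + 968*f = (7 - 10)*(-2) + 968*(-278417/301890) = -3*(-2) - 134753828/150945 = 6 - 134753828/150945 = -133848158/150945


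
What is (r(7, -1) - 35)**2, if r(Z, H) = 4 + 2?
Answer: 841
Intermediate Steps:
r(Z, H) = 6
(r(7, -1) - 35)**2 = (6 - 35)**2 = (-29)**2 = 841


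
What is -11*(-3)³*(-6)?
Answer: -1782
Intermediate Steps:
-11*(-3)³*(-6) = -11*(-27)*(-6) = 297*(-6) = -1782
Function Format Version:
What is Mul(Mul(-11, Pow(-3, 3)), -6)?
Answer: -1782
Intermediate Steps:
Mul(Mul(-11, Pow(-3, 3)), -6) = Mul(Mul(-11, -27), -6) = Mul(297, -6) = -1782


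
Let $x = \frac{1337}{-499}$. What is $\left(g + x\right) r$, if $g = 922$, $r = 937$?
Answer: $\frac{429840317}{499} \approx 8.614 \cdot 10^{5}$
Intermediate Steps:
$x = - \frac{1337}{499}$ ($x = 1337 \left(- \frac{1}{499}\right) = - \frac{1337}{499} \approx -2.6794$)
$\left(g + x\right) r = \left(922 - \frac{1337}{499}\right) 937 = \frac{458741}{499} \cdot 937 = \frac{429840317}{499}$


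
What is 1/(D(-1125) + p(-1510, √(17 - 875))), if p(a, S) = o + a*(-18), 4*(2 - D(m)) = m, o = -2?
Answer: 4/109845 ≈ 3.6415e-5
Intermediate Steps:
D(m) = 2 - m/4
p(a, S) = -2 - 18*a (p(a, S) = -2 + a*(-18) = -2 - 18*a)
1/(D(-1125) + p(-1510, √(17 - 875))) = 1/((2 - ¼*(-1125)) + (-2 - 18*(-1510))) = 1/((2 + 1125/4) + (-2 + 27180)) = 1/(1133/4 + 27178) = 1/(109845/4) = 4/109845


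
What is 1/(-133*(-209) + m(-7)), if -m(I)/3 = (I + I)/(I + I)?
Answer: 1/27794 ≈ 3.5979e-5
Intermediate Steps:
m(I) = -3 (m(I) = -3*(I + I)/(I + I) = -3*2*I/(2*I) = -3*2*I*1/(2*I) = -3*1 = -3)
1/(-133*(-209) + m(-7)) = 1/(-133*(-209) - 3) = 1/(27797 - 3) = 1/27794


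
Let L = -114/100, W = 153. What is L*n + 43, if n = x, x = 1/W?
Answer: 109631/2550 ≈ 42.993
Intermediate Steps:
x = 1/153 ≈ 0.0065359
L = -57/50 (L = -114*1/100 = -57/50 ≈ -1.1400)
n = 1/153 ≈ 0.0065359
L*n + 43 = -57/50*1/153 + 43 = -19/2550 + 43 = 109631/2550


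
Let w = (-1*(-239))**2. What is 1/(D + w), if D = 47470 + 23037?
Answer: 1/127628 ≈ 7.8353e-6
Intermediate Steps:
D = 70507
w = 57121 (w = 239**2 = 57121)
1/(D + w) = 1/(70507 + 57121) = 1/127628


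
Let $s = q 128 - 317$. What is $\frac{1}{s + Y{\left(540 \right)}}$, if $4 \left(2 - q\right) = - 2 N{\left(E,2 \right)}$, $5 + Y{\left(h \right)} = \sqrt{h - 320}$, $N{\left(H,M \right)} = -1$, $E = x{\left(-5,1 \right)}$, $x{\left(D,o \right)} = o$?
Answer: $- \frac{13}{1668} - \frac{\sqrt{55}}{8340} \approx -0.008683$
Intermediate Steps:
$E = 1$
$Y{\left(h \right)} = -5 + \sqrt{-320 + h}$ ($Y{\left(h \right)} = -5 + \sqrt{h - 320} = -5 + \sqrt{-320 + h}$)
$q = \frac{3}{2}$ ($q = 2 - \frac{\left(-2\right) \left(-1\right)}{4} = 2 - \frac{1}{2} = \frac{3}{2} \approx 1.5$)
$s = -125$ ($s = \frac{3}{2} \cdot 128 - 317 = 192 - 317 = -125$)
$\frac{1}{s + Y{\left(540 \right)}} = \frac{1}{-125 - \left(5 - \sqrt{-320 + 540}\right)} = \frac{1}{-125 - \left(5 - \sqrt{220}\right)} = \frac{1}{-125 - \left(5 - 2 \sqrt{55}\right)} = \frac{1}{-130 + 2 \sqrt{55}}$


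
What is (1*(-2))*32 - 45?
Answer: -109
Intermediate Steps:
(1*(-2))*32 - 45 = -2*32 - 45 = -64 - 45 = -109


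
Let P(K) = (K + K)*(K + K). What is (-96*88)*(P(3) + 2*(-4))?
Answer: -236544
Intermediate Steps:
P(K) = 4*K**2 (P(K) = (2*K)*(2*K) = 4*K**2)
(-96*88)*(P(3) + 2*(-4)) = (-96*88)*(4*3**2 + 2*(-4)) = -8448*(4*9 - 8) = -8448*(36 - 8) = -8448*28 = -236544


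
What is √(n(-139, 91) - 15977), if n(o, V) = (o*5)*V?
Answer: I*√79222 ≈ 281.46*I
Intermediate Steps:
n(o, V) = 5*V*o (n(o, V) = (5*o)*V = 5*V*o)
√(n(-139, 91) - 15977) = √(5*91*(-139) - 15977) = √(-63245 - 15977) = √(-79222) = I*√79222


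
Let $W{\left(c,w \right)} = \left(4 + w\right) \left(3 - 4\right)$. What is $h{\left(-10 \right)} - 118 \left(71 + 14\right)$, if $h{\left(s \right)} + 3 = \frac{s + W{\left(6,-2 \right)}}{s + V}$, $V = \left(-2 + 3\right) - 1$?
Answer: $- \frac{50159}{5} \approx -10032.0$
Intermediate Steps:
$W{\left(c,w \right)} = -4 - w$ ($W{\left(c,w \right)} = \left(4 + w\right) \left(-1\right) = -4 - w$)
$V = 0$ ($V = 1 - 1 = 0$)
$h{\left(s \right)} = -3 + \frac{-2 + s}{s}$ ($h{\left(s \right)} = -3 + \frac{s - 2}{s + 0} = -3 + \frac{s + \left(-4 + 2\right)}{s} = -3 + \frac{s - 2}{s} = -3 + \frac{-2 + s}{s}$)
$h{\left(-10 \right)} - 118 \left(71 + 14\right) = \left(-2 - \frac{2}{-10}\right) - 118 \left(71 + 14\right) = \left(-2 - - \frac{1}{5}\right) - 10030 = \left(-2 + \frac{1}{5}\right) - 10030 = - \frac{9}{5} - 10030 = - \frac{50159}{5}$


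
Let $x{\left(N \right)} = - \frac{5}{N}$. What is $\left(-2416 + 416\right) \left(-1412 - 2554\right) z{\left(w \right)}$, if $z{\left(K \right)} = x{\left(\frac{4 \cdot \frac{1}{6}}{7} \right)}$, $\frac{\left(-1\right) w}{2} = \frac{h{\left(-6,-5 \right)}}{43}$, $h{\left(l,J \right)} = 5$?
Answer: $-416430000$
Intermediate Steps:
$w = - \frac{10}{43}$ ($w = - 2 \cdot \frac{5}{43} = - 2 \cdot 5 \cdot \frac{1}{43} = \left(-2\right) \frac{5}{43} = - \frac{10}{43} \approx -0.23256$)
$z{\left(K \right)} = - \frac{105}{2}$ ($z{\left(K \right)} = - \frac{5}{\frac{4}{6} \cdot \frac{1}{7}} = - \frac{5}{4 \cdot \frac{1}{6} \cdot \frac{1}{7}} = - \frac{5}{\frac{2}{3} \cdot \frac{1}{7}} = - \frac{5}{\frac{2}{21}} = \left(-5\right) \frac{21}{2} = - \frac{105}{2}$)
$\left(-2416 + 416\right) \left(-1412 - 2554\right) z{\left(w \right)} = \left(-2416 + 416\right) \left(-1412 - 2554\right) \left(- \frac{105}{2}\right) = \left(-2000\right) \left(-3966\right) \left(- \frac{105}{2}\right) = 7932000 \left(- \frac{105}{2}\right) = -416430000$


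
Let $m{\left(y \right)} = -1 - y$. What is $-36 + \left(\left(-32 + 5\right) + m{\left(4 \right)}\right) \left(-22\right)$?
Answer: $668$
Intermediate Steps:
$-36 + \left(\left(-32 + 5\right) + m{\left(4 \right)}\right) \left(-22\right) = -36 + \left(\left(-32 + 5\right) - 5\right) \left(-22\right) = -36 + \left(-27 - 5\right) \left(-22\right) = -36 - -704 = -36 + 704 = 668$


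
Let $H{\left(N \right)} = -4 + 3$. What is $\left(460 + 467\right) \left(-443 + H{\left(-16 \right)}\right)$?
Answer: $-411588$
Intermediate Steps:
$H{\left(N \right)} = -1$
$\left(460 + 467\right) \left(-443 + H{\left(-16 \right)}\right) = \left(460 + 467\right) \left(-443 - 1\right) = 927 \left(-444\right) = -411588$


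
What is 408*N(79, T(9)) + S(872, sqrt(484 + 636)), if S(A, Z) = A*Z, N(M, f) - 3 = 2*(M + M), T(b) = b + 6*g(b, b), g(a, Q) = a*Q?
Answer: 130152 + 3488*sqrt(70) ≈ 1.5933e+5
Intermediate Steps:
g(a, Q) = Q*a
T(b) = b + 6*b**2 (T(b) = b + 6*(b*b) = b + 6*b**2)
N(M, f) = 3 + 4*M (N(M, f) = 3 + 2*(M + M) = 3 + 2*(2*M) = 3 + 4*M)
408*N(79, T(9)) + S(872, sqrt(484 + 636)) = 408*(3 + 4*79) + 872*sqrt(484 + 636) = 408*(3 + 316) + 872*sqrt(1120) = 408*319 + 872*(4*sqrt(70)) = 130152 + 3488*sqrt(70)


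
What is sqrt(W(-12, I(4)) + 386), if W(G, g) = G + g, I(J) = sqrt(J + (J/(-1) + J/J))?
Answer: 5*sqrt(15) ≈ 19.365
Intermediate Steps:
I(J) = 1 (I(J) = sqrt(J + (J*(-1) + 1)) = sqrt(J + (-J + 1)) = sqrt(J + (1 - J)) = sqrt(1) = 1)
sqrt(W(-12, I(4)) + 386) = sqrt((-12 + 1) + 386) = sqrt(-11 + 386) = sqrt(375) = 5*sqrt(15)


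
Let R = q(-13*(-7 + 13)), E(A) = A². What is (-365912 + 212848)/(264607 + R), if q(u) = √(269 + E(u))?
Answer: -5062725731/8752107262 + 19133*√6353/8752107262 ≈ -0.57828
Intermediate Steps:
q(u) = √(269 + u²)
R = √6353 (R = √(269 + (-13*(-7 + 13))²) = √(269 + (-13*6)²) = √(269 + (-78)²) = √(269 + 6084) = √6353 ≈ 79.706)
(-365912 + 212848)/(264607 + R) = (-365912 + 212848)/(264607 + √6353) = -153064/(264607 + √6353)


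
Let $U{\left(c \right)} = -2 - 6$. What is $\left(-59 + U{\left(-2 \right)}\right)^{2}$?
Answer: $4489$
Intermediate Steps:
$U{\left(c \right)} = -8$ ($U{\left(c \right)} = -2 - 6 = -8$)
$\left(-59 + U{\left(-2 \right)}\right)^{2} = \left(-59 - 8\right)^{2} = \left(-67\right)^{2} = 4489$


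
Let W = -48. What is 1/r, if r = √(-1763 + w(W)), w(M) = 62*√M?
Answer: (-1763 + 248*I*√3)^(-½) ≈ 0.0027985 - 0.023308*I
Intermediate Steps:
r = √(-1763 + 248*I*√3) (r = √(-1763 + 62*√(-48)) = √(-1763 + 62*(4*I*√3)) = √(-1763 + 248*I*√3) ≈ 5.0781 + 42.294*I)
1/r = 1/(√(-1763 + 248*I*√3)) = (-1763 + 248*I*√3)^(-½)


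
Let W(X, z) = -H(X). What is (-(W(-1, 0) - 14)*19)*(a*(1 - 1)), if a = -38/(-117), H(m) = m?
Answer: 0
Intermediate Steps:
W(X, z) = -X
a = 38/117 (a = -38*(-1/117) = 38/117 ≈ 0.32479)
(-(W(-1, 0) - 14)*19)*(a*(1 - 1)) = (-(-1*(-1) - 14)*19)*(38*(1 - 1)/117) = (-(1 - 14)*19)*((38/117)*0) = -(-13)*19*0 = -1*(-247)*0 = 247*0 = 0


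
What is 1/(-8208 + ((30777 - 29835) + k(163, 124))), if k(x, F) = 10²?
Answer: -1/7166 ≈ -0.00013955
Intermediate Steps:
k(x, F) = 100
1/(-8208 + ((30777 - 29835) + k(163, 124))) = 1/(-8208 + ((30777 - 29835) + 100)) = 1/(-8208 + (942 + 100)) = 1/(-8208 + 1042) = 1/(-7166) = -1/7166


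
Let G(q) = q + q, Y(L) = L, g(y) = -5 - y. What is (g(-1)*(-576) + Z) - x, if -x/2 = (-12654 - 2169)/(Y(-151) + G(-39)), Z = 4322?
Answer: 1547000/229 ≈ 6755.5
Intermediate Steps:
G(q) = 2*q
x = -29646/229 (x = -2*(-12654 - 2169)/(-151 + 2*(-39)) = -(-29646)/(-151 - 78) = -(-29646)/(-229) = -(-29646)*(-1)/229 = -2*14823/229 = -29646/229 ≈ -129.46)
(g(-1)*(-576) + Z) - x = ((-5 - 1*(-1))*(-576) + 4322) - 1*(-29646/229) = ((-5 + 1)*(-576) + 4322) + 29646/229 = (-4*(-576) + 4322) + 29646/229 = (2304 + 4322) + 29646/229 = 6626 + 29646/229 = 1547000/229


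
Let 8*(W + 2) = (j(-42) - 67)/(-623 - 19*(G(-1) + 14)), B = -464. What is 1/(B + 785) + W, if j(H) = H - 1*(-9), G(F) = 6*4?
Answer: -343253/172698 ≈ -1.9876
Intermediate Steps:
G(F) = 24
j(H) = 9 + H (j(H) = H + 9 = 9 + H)
W = -1071/538 (W = -2 + (((9 - 42) - 67)/(-623 - 19*(24 + 14)))/8 = -2 + ((-33 - 67)/(-623 - 19*38))/8 = -2 + (-100/(-623 - 722))/8 = -2 + (-100/(-1345))/8 = -2 + (-100*(-1/1345))/8 = -2 + (⅛)*(20/269) = -2 + 5/538 = -1071/538 ≈ -1.9907)
1/(B + 785) + W = 1/(-464 + 785) - 1071/538 = 1/321 - 1071/538 = -343253/172698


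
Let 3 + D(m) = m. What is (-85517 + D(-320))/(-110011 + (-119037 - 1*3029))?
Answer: 85840/232077 ≈ 0.36988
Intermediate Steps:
D(m) = -3 + m
(-85517 + D(-320))/(-110011 + (-119037 - 1*3029)) = (-85517 + (-3 - 320))/(-110011 + (-119037 - 1*3029)) = (-85517 - 323)/(-110011 + (-119037 - 3029)) = -85840/(-110011 - 122066) = -85840/(-232077) = -85840*(-1/232077) = 85840/232077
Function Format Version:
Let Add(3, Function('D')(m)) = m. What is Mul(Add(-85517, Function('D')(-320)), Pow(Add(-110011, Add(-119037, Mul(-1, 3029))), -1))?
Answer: Rational(85840, 232077) ≈ 0.36988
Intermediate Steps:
Function('D')(m) = Add(-3, m)
Mul(Add(-85517, Function('D')(-320)), Pow(Add(-110011, Add(-119037, Mul(-1, 3029))), -1)) = Mul(Add(-85517, Add(-3, -320)), Pow(Add(-110011, Add(-119037, Mul(-1, 3029))), -1)) = Mul(Add(-85517, -323), Pow(Add(-110011, Add(-119037, -3029)), -1)) = Mul(-85840, Pow(Add(-110011, -122066), -1)) = Mul(-85840, Pow(-232077, -1)) = Mul(-85840, Rational(-1, 232077)) = Rational(85840, 232077)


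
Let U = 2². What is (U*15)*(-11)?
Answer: -660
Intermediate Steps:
U = 4
(U*15)*(-11) = (4*15)*(-11) = 60*(-11) = -660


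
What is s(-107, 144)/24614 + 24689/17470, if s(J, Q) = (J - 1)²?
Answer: 405732563/215003290 ≈ 1.8871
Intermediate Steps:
s(J, Q) = (-1 + J)²
s(-107, 144)/24614 + 24689/17470 = (-1 - 107)²/24614 + 24689/17470 = (-108)²*(1/24614) + 24689*(1/17470) = 11664*(1/24614) + 24689/17470 = 5832/12307 + 24689/17470 = 405732563/215003290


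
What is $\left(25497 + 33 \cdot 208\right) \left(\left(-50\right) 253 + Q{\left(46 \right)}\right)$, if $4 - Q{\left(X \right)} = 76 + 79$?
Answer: $-414253161$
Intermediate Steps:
$Q{\left(X \right)} = -151$ ($Q{\left(X \right)} = 4 - \left(76 + 79\right) = 4 - 155 = -151$)
$\left(25497 + 33 \cdot 208\right) \left(\left(-50\right) 253 + Q{\left(46 \right)}\right) = \left(25497 + 33 \cdot 208\right) \left(\left(-50\right) 253 - 151\right) = \left(25497 + 6864\right) \left(-12650 - 151\right) = 32361 \left(-12801\right) = -414253161$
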